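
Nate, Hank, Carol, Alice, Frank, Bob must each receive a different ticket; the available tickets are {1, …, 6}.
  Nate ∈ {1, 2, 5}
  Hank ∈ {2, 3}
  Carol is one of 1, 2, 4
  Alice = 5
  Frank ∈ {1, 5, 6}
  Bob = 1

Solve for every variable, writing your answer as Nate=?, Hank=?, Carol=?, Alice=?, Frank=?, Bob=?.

Nate=2, Hank=3, Carol=4, Alice=5, Frank=6, Bob=1

Alice's domain is down to {5}, so Alice = 5. Strike 5 from Nate, Frank.
Bob's domain is down to {1}, so Bob = 1. So Nate, Carol, Frank can't be 1.
Nate's domain is down to {2}, so Nate = 2. Remove 2 from Hank, Carol.
That leaves Hank = 3.
That leaves Carol = 4.
That leaves Frank = 6.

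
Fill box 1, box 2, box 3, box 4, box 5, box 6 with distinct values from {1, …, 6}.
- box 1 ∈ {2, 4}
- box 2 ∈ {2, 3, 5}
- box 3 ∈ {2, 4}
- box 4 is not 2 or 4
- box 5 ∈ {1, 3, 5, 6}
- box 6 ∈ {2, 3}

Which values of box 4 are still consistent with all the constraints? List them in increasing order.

1, 6

box 1 and box 3 share exactly the 2 values {2, 4}; by pigeonhole those values go to them, so strike 2, 4 from box 2, box 6.
box 6's domain is down to {3}, so box 6 = 3. Eliminate 3 elsewhere: box 2, box 4, box 5.
box 2 has just one choice, so box 2 = 5. Strike 5 from box 4, box 5.
No further eliminations apply; box 4 can still be any of 1, 6.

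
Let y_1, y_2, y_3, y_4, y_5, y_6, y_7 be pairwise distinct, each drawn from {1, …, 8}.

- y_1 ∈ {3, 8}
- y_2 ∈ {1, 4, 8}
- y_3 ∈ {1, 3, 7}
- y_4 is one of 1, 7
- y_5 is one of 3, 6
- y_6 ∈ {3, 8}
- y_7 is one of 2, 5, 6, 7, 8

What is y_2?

4

y_1 and y_6 share exactly the 2 values {3, 8}; by pigeonhole those values go to them, so strike 3, 8 from y_2, y_3, y_5, y_7.
y_5 has just one choice, so y_5 = 6. Remove 6 from y_7.
y_3 and y_4 between them cover only {1, 7} — a naked pair. Remove those values from y_2, y_7.
So y_2 = 4.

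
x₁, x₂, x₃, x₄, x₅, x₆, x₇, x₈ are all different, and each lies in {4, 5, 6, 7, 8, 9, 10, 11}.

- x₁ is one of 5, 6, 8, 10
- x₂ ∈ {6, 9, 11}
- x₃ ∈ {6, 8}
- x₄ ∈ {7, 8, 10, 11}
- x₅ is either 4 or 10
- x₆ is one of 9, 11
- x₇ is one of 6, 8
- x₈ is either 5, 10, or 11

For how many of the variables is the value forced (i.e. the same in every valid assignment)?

2

The 8 variables together cover exactly {4, 5, 6, 7, 8, 9, 10, 11} — 8 values for 8 variables — and 4 appears only in x₅'s list, so x₅ = 4.
The 7 still-open variables draw from only 7 values {5, 6, 7, 8, 9, 10, 11}, so each is used; only x₄ can be 7, hence x₄ = 7.
The 2 variables x₃ and x₇ are confined to {6, 8}, which locks those values in; drop them from x₁, x₂.
The 2 variables x₂ and x₆ are confined to {9, 11}, which locks those values in; drop them from x₈.
Determined: x₄=7, x₅=4. The other variables each still have more than one consistent value. That makes 2.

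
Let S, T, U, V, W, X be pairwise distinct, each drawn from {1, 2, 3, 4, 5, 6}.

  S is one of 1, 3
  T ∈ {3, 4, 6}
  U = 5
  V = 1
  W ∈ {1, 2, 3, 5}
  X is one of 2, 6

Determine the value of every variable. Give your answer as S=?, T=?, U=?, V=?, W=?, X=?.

S=3, T=4, U=5, V=1, W=2, X=6

U has just one choice, so U = 5. So W can't be 5.
That leaves V = 1. So S, W can't be 1.
S's domain is down to {3}, so S = 3. So T, W can't be 3.
That leaves W = 2. Remove 2 from X.
X must be 6 (only option left). Strike 6 from T.
That leaves T = 4.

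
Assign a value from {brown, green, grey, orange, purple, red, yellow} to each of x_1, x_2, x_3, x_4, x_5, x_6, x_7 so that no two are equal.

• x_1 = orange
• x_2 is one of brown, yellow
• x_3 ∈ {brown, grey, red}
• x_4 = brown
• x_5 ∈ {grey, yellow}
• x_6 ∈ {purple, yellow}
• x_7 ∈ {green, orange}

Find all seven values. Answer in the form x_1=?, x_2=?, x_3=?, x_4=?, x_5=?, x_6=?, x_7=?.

x_1 has just one choice, so x_1 = orange. So x_7 can't be orange.
That leaves x_4 = brown. Eliminate brown elsewhere: x_2, x_3.
x_7's domain is down to {green}, so x_7 = green.
x_2 has just one choice, so x_2 = yellow. Remove yellow from x_5, x_6.
x_5's domain is down to {grey}, so x_5 = grey. Remove grey from x_3.
x_6 has just one choice, so x_6 = purple.
That leaves x_3 = red.

x_1=orange, x_2=yellow, x_3=red, x_4=brown, x_5=grey, x_6=purple, x_7=green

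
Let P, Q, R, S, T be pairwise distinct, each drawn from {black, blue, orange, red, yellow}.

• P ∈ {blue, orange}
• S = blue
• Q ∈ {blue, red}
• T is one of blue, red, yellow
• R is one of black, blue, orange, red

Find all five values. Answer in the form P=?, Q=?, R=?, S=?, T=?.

S has just one choice, so S = blue. Strike blue from P, Q, R, T.
P must be orange (only option left). Eliminate orange elsewhere: R.
Q must be red (only option left). Strike red from R, T.
R's domain is down to {black}, so R = black.
T has just one choice, so T = yellow.

P=orange, Q=red, R=black, S=blue, T=yellow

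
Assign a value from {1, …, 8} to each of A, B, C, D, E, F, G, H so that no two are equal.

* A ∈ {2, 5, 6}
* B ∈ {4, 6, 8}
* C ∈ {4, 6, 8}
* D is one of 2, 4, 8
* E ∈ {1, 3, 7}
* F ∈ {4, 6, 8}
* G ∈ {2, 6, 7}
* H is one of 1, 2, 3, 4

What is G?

The 8 variables draw from only 8 values {1, 2, 3, 4, 5, 6, 7, 8}, so each is used; only A can be 5, hence A = 5.
The 3 variables B, C, F are confined to {4, 6, 8}, which locks those values in; drop them from D, G, H.
D has just one choice, so D = 2. So G, H can't be 2.
So G = 7.

7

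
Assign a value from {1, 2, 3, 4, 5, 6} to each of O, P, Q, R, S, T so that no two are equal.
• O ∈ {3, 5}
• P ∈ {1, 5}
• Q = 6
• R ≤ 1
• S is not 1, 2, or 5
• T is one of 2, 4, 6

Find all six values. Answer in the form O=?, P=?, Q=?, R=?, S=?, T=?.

Q's domain is down to {6}, so Q = 6. Remove 6 from S, T.
That leaves R = 1. Remove 1 from P.
That leaves P = 5. Eliminate 5 elsewhere: O.
That leaves O = 3. Remove 3 from S.
That leaves S = 4. Eliminate 4 elsewhere: T.
T has just one choice, so T = 2.

O=3, P=5, Q=6, R=1, S=4, T=2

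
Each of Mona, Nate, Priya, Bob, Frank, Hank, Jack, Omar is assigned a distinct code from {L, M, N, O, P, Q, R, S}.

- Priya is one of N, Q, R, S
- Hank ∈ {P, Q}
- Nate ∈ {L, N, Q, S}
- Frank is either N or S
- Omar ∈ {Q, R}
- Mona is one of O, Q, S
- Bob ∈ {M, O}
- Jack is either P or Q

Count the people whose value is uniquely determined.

4

The 8 variables together cover exactly {L, M, N, O, P, Q, R, S} — 8 values for 8 variables — and L appears only in Nate's list, so Nate = L.
The 7 still-open variables draw from only 7 values {M, N, O, P, Q, R, S}, so each is used; only Bob can be M, hence Bob = M.
Among the 6 still-open variables, O fits only Mona (and all 6 values in {N, O, P, Q, R, S} must be used), so Mona = O.
Hank and Jack share exactly the 2 values {P, Q}; by pigeonhole those values go to them, so strike P, Q from Priya, Omar.
Omar has just one choice, so Omar = R. Eliminate R elsewhere: Priya.
Determined: Mona=O, Nate=L, Bob=M, Omar=R. The other people each still have more than one consistent value. That makes 4.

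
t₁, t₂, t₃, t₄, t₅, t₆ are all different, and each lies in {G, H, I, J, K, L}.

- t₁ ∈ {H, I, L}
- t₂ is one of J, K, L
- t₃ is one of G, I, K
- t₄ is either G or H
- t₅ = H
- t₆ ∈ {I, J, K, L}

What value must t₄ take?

t₅'s domain is down to {H}, so t₅ = H. Strike H from t₁, t₄.
So t₄ = G.

G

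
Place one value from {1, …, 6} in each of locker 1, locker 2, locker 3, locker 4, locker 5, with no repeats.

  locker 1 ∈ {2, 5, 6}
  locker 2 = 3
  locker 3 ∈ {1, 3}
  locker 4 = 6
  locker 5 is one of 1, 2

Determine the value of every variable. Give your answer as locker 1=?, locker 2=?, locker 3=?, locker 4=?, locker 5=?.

locker 1=5, locker 2=3, locker 3=1, locker 4=6, locker 5=2

locker 2 must be 3 (only option left). Remove 3 from locker 3.
That leaves locker 3 = 1. Remove 1 from locker 5.
locker 4 must be 6 (only option left). Remove 6 from locker 1.
locker 5's domain is down to {2}, so locker 5 = 2. Eliminate 2 elsewhere: locker 1.
locker 1's domain is down to {5}, so locker 1 = 5.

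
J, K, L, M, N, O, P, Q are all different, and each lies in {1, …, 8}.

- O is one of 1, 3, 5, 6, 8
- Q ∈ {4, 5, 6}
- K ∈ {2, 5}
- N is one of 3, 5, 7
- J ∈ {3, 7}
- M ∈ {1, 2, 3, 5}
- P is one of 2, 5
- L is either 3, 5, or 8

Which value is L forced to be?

8

The 8 variables together cover exactly {1, 2, 3, 4, 5, 6, 7, 8} — 8 values for 8 variables — and 4 appears only in Q's list, so Q = 4.
Among the 7 still-open variables, 6 fits only O (and all 7 values in {1, 2, 3, 5, 6, 7, 8} must be used), so O = 6.
Among the 6 still-open variables, 1 fits only M (and all 6 values in {1, 2, 3, 5, 7, 8} must be used), so M = 1.
The 5 still-open variables together cover exactly {2, 3, 5, 7, 8} — 5 values for 5 variables — and 8 appears only in L's list, so L = 8.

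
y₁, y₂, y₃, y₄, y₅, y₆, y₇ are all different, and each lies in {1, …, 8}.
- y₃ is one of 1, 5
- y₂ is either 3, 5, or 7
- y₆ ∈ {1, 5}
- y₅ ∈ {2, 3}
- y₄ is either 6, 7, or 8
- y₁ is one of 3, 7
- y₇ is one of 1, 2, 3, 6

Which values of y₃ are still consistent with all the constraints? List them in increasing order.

The 7 variables draw from only 7 values {1, 2, 3, 5, 6, 7, 8}, so each is used; only y₄ can be 8, hence y₄ = 8.
Among the 6 still-open variables, 6 fits only y₇ (and all 6 values in {1, 2, 3, 5, 6, 7} must be used), so y₇ = 6.
The 5 still-open variables together cover exactly {1, 2, 3, 5, 7} — 5 values for 5 variables — and 2 appears only in y₅'s list, so y₅ = 2.
The 2 variables y₃ and y₆ are confined to {1, 5}, which locks those values in; drop them from y₂.
No further eliminations apply; y₃ can still be any of 1, 5.

1, 5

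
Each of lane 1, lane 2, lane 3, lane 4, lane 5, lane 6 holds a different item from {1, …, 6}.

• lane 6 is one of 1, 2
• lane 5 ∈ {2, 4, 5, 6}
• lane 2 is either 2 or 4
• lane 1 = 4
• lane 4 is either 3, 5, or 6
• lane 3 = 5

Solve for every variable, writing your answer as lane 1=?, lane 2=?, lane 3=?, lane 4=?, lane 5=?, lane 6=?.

lane 1 has just one choice, so lane 1 = 4. So lane 2, lane 5 can't be 4.
lane 2's domain is down to {2}, so lane 2 = 2. Remove 2 from lane 5, lane 6.
lane 3's domain is down to {5}, so lane 3 = 5. Strike 5 from lane 4, lane 5.
That leaves lane 5 = 6. Eliminate 6 elsewhere: lane 4.
That leaves lane 6 = 1.
lane 4 must be 3 (only option left).

lane 1=4, lane 2=2, lane 3=5, lane 4=3, lane 5=6, lane 6=1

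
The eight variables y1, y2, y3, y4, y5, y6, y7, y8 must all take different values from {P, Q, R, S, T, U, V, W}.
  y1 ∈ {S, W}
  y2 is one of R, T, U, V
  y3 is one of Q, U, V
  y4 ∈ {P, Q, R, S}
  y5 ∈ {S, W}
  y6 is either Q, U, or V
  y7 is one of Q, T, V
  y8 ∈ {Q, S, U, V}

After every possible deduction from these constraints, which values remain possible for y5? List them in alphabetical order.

S, W

Among the 8 variables, P fits only y4 (and all 8 values in {P, Q, R, S, T, U, V, W} must be used), so y4 = P.
The 7 still-open variables together cover exactly {Q, R, S, T, U, V, W} — 7 values for 7 variables — and R appears only in y2's list, so y2 = R.
The 6 still-open variables draw from only 6 values {Q, S, T, U, V, W}, so each is used; only y7 can be T, hence y7 = T.
y1 and y5 share exactly the 2 values {S, W}; by pigeonhole those values go to them, so strike S, W from y8.
No further eliminations apply; y5 can still be any of S, W.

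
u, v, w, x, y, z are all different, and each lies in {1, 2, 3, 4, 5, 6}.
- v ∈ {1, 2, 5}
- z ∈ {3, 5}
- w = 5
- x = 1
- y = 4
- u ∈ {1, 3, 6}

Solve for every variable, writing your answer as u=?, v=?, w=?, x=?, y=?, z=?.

w's domain is down to {5}, so w = 5. So v, z can't be 5.
x's domain is down to {1}, so x = 1. Eliminate 1 elsewhere: u, v.
y must be 4 (only option left).
z's domain is down to {3}, so z = 3. So u can't be 3.
u's domain is down to {6}, so u = 6.
v has just one choice, so v = 2.

u=6, v=2, w=5, x=1, y=4, z=3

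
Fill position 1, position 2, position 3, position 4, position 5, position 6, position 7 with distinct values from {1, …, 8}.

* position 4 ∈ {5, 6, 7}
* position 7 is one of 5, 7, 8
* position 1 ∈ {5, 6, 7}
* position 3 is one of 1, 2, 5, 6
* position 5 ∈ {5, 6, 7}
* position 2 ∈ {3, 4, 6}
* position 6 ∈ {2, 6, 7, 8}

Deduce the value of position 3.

position 1, position 4, position 5 between them cover only {5, 6, 7} — a naked triple. Remove those values from position 2, position 3, position 6, position 7.
That leaves position 7 = 8. Eliminate 8 elsewhere: position 6.
position 6's domain is down to {2}, so position 6 = 2. So position 3 can't be 2.
So position 3 = 1.

1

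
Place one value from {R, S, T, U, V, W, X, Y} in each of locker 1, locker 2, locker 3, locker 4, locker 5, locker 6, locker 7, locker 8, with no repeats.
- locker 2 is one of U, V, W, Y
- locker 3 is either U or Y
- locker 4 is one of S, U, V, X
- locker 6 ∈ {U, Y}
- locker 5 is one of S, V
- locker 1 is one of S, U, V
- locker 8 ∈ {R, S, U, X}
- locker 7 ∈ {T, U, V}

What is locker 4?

X

The 8 variables together cover exactly {R, S, T, U, V, W, X, Y} — 8 values for 8 variables — and R appears only in locker 8's list, so locker 8 = R.
The 7 still-open variables draw from only 7 values {S, T, U, V, W, X, Y}, so each is used; only locker 7 can be T, hence locker 7 = T.
The 6 still-open variables draw from only 6 values {S, U, V, W, X, Y}, so each is used; only locker 2 can be W, hence locker 2 = W.
The 5 still-open variables draw from only 5 values {S, U, V, X, Y}, so each is used; only locker 4 can be X, hence locker 4 = X.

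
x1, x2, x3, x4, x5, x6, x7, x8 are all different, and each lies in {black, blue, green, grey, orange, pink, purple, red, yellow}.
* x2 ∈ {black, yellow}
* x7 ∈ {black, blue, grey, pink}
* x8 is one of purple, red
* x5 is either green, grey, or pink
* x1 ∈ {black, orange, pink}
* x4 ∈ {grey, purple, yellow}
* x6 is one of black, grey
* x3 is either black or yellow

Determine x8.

x2 and x3 between them cover only {black, yellow} — a naked pair. Remove those values from x1, x4, x6, x7.
x6 has just one choice, so x6 = grey. Strike grey from x4, x5, x7.
x4 must be purple (only option left). Strike purple from x8.
So x8 = red.

red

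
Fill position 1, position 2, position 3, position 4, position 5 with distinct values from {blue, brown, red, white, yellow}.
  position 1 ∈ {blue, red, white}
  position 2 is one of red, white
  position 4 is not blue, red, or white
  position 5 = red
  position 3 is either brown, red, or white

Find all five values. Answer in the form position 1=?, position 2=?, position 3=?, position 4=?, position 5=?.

position 1=blue, position 2=white, position 3=brown, position 4=yellow, position 5=red

position 5 must be red (only option left). Eliminate red elsewhere: position 1, position 2, position 3.
position 2 must be white (only option left). Remove white from position 1, position 3.
position 3's domain is down to {brown}, so position 3 = brown. Remove brown from position 4.
position 4 must be yellow (only option left).
position 1 has just one choice, so position 1 = blue.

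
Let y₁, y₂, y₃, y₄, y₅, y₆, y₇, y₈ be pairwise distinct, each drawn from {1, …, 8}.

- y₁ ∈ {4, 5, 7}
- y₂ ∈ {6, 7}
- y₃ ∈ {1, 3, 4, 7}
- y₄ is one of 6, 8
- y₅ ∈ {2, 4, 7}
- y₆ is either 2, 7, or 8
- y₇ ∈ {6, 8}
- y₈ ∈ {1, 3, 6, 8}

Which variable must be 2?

The 8 variables draw from only 8 values {1, 2, 3, 4, 5, 6, 7, 8}, so each is used; only y₁ can be 5, hence y₁ = 5.
y₄ and y₇ between them cover only {6, 8} — a naked pair. Remove those values from y₂, y₆, y₈.
y₂ has just one choice, so y₂ = 7. Strike 7 from y₃, y₅, y₆.
So 2 goes to y₆.

y₆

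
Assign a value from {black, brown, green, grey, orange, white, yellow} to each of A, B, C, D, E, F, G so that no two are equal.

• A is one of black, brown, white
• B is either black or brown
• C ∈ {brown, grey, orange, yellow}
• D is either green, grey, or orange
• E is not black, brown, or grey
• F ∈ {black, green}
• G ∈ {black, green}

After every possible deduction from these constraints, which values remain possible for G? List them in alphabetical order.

black, green

F and G between them cover only {black, green} — a naked pair. Remove those values from A, B, D, E.
B's domain is down to {brown}, so B = brown. Remove brown from A, C.
A must be white (only option left). Eliminate white elsewhere: E.
No further eliminations apply; G can still be any of black, green.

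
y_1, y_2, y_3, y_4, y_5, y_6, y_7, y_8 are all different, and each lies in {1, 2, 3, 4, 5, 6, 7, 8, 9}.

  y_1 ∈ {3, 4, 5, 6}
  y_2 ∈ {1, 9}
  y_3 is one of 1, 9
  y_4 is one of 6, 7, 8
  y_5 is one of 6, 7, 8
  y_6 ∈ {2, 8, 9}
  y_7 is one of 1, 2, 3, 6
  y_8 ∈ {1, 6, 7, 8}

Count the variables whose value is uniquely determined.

The 2 variables y_2 and y_3 are confined to {1, 9}, which locks those values in; drop them from y_6, y_7, y_8.
The 3 variables y_4, y_5, y_8 are confined to {6, 7, 8}, which locks those values in; drop them from y_1, y_6, y_7.
y_6's domain is down to {2}, so y_6 = 2. So y_7 can't be 2.
y_7's domain is down to {3}, so y_7 = 3. So y_1 can't be 3.
Determined: y_6=2, y_7=3. The other variables each still have more than one consistent value. That makes 2.

2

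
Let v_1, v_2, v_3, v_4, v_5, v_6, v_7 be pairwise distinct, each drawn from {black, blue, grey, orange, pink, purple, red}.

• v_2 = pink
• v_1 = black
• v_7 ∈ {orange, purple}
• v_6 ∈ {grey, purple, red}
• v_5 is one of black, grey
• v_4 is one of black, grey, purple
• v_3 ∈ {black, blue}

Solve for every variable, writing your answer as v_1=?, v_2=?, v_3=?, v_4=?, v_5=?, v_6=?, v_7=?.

v_1's domain is down to {black}, so v_1 = black. So v_3, v_4, v_5 can't be black.
v_2 has just one choice, so v_2 = pink.
v_3 has just one choice, so v_3 = blue.
v_5 has just one choice, so v_5 = grey. Eliminate grey elsewhere: v_4, v_6.
v_4 must be purple (only option left). Eliminate purple elsewhere: v_6, v_7.
v_6 must be red (only option left).
v_7 has just one choice, so v_7 = orange.

v_1=black, v_2=pink, v_3=blue, v_4=purple, v_5=grey, v_6=red, v_7=orange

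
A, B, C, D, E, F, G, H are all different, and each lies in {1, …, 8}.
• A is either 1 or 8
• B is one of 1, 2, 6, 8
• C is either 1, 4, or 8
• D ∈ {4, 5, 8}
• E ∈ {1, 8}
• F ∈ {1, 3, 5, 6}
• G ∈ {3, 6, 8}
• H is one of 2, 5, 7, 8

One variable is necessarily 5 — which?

Among the 8 variables, 7 fits only H (and all 8 values in {1, 2, 3, 4, 5, 6, 7, 8} must be used), so H = 7.
The 7 still-open variables draw from only 7 values {1, 2, 3, 4, 5, 6, 8}, so each is used; only B can be 2, hence B = 2.
A and E between them cover only {1, 8} — a naked pair. Remove those values from C, D, F, G.
C must be 4 (only option left). Strike 4 from D.
So 5 goes to D.

D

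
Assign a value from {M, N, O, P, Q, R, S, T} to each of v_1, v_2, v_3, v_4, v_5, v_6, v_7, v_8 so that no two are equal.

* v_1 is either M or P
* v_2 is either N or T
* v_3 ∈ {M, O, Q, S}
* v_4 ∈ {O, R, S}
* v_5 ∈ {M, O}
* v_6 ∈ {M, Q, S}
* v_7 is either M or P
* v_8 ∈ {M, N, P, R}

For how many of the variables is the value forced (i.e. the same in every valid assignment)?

4

The 8 variables together cover exactly {M, N, O, P, Q, R, S, T} — 8 values for 8 variables — and T appears only in v_2's list, so v_2 = T.
The 7 still-open variables draw from only 7 values {M, N, O, P, Q, R, S}, so each is used; only v_8 can be N, hence v_8 = N.
The 6 still-open variables together cover exactly {M, O, P, Q, R, S} — 6 values for 6 variables — and R appears only in v_4's list, so v_4 = R.
v_1 and v_7 between them cover only {M, P} — a naked pair. Remove those values from v_3, v_5, v_6.
v_5's domain is down to {O}, so v_5 = O. Eliminate O elsewhere: v_3.
Determined: v_2=T, v_4=R, v_5=O, v_8=N. The other variables each still have more than one consistent value. That makes 4.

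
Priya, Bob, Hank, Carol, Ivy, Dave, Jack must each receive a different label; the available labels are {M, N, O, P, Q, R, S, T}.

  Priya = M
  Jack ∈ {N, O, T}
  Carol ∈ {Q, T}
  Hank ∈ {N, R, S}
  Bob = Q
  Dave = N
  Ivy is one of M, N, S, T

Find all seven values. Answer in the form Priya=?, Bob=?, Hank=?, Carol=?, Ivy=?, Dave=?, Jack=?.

Priya=M, Bob=Q, Hank=R, Carol=T, Ivy=S, Dave=N, Jack=O

Priya has just one choice, so Priya = M. Strike M from Ivy.
Bob must be Q (only option left). Remove Q from Carol.
Carol has just one choice, so Carol = T. Eliminate T elsewhere: Ivy, Jack.
Dave has just one choice, so Dave = N. So Hank, Ivy, Jack can't be N.
Jack has just one choice, so Jack = O.
Ivy's domain is down to {S}, so Ivy = S. Remove S from Hank.
Hank's domain is down to {R}, so Hank = R.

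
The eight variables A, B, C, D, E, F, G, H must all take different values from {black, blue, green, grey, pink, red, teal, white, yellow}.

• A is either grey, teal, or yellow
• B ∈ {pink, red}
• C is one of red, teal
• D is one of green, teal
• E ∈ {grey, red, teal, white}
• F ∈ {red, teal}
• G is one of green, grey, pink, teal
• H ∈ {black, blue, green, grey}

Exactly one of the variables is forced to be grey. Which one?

G

The 2 variables C and F are confined to {red, teal}, which locks those values in; drop them from A, B, D, E, G.
That leaves B = pink. Eliminate pink elsewhere: G.
D's domain is down to {green}, so D = green. Eliminate green elsewhere: G, H.
So grey goes to G.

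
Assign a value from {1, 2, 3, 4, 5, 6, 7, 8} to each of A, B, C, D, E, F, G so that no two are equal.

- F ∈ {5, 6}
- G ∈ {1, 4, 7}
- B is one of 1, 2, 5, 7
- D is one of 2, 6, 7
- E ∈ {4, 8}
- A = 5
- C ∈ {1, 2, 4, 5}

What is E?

A's domain is down to {5}, so A = 5. Eliminate 5 elsewhere: B, C, F.
That leaves F = 6. Remove 6 from D.
Among the 5 still-open variables, 8 fits only E (and all 5 values in {1, 2, 4, 7, 8} must be used), so E = 8.

8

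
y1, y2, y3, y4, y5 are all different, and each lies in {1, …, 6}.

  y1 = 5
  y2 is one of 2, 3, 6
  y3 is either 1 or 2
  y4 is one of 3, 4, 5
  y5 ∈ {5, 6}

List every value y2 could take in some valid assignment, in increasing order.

2, 3

y1's domain is down to {5}, so y1 = 5. Remove 5 from y4, y5.
That leaves y5 = 6. Remove 6 from y2.
No further eliminations apply; y2 can still be any of 2, 3.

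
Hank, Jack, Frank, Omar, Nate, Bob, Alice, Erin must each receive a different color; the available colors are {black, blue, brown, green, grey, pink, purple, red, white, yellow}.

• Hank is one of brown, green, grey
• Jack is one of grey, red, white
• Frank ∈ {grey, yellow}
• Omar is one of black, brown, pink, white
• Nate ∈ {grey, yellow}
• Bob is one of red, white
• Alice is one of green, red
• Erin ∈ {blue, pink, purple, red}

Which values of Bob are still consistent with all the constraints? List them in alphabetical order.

red, white

The 2 variables Frank and Nate are confined to {grey, yellow}, which locks those values in; drop them from Hank, Jack.
Jack and Bob share exactly the 2 values {red, white}; by pigeonhole those values go to them, so strike red, white from Omar, Alice, Erin.
That leaves Alice = green. Strike green from Hank.
Hank's domain is down to {brown}, so Hank = brown. So Omar can't be brown.
No further eliminations apply; Bob can still be any of red, white.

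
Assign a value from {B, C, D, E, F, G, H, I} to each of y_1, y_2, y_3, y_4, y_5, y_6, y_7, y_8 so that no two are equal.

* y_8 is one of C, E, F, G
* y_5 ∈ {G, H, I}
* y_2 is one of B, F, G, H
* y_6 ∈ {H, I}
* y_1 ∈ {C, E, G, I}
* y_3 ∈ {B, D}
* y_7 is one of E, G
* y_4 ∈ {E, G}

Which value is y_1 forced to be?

The 8 variables together cover exactly {B, C, D, E, F, G, H, I} — 8 values for 8 variables — and D appears only in y_3's list, so y_3 = D.
The 7 still-open variables together cover exactly {B, C, E, F, G, H, I} — 7 values for 7 variables — and B appears only in y_2's list, so y_2 = B.
The 6 still-open variables draw from only 6 values {C, E, F, G, H, I}, so each is used; only y_8 can be F, hence y_8 = F.
The 5 still-open variables together cover exactly {C, E, G, H, I} — 5 values for 5 variables — and C appears only in y_1's list, so y_1 = C.

C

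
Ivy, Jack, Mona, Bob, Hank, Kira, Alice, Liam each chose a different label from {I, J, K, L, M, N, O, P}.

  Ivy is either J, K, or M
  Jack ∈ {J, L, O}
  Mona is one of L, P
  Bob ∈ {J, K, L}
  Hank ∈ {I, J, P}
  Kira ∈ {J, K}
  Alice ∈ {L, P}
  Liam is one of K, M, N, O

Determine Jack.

O

The 8 variables together cover exactly {I, J, K, L, M, N, O, P} — 8 values for 8 variables — and I appears only in Hank's list, so Hank = I.
Among the 7 still-open variables, N fits only Liam (and all 7 values in {J, K, L, M, N, O, P} must be used), so Liam = N.
The 6 still-open variables together cover exactly {J, K, L, M, O, P} — 6 values for 6 variables — and M appears only in Ivy's list, so Ivy = M.
The 5 still-open variables draw from only 5 values {J, K, L, O, P}, so each is used; only Jack can be O, hence Jack = O.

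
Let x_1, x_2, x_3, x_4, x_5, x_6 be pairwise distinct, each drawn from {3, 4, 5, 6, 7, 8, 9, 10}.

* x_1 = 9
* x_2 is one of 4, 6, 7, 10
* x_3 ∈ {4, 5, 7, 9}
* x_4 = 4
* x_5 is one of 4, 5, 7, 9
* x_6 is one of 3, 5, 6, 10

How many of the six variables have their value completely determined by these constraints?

2

x_1 must be 9 (only option left). Strike 9 from x_3, x_5.
x_4's domain is down to {4}, so x_4 = 4. Strike 4 from x_2, x_3, x_5.
x_3 and x_5 between them cover only {5, 7} — a naked pair. Remove those values from x_2, x_6.
Determined: x_1=9, x_4=4. The other variables each still have more than one consistent value. That makes 2.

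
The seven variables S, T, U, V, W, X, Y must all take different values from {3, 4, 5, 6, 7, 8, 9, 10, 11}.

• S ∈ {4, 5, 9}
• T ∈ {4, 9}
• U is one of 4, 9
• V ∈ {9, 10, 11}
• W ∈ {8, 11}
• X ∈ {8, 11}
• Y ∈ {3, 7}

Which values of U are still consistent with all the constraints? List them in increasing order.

The 2 variables T and U are confined to {4, 9}, which locks those values in; drop them from S, V.
S's domain is down to {5}, so S = 5.
The 2 variables W and X are confined to {8, 11}, which locks those values in; drop them from V.
V has just one choice, so V = 10.
No further eliminations apply; U can still be any of 4, 9.

4, 9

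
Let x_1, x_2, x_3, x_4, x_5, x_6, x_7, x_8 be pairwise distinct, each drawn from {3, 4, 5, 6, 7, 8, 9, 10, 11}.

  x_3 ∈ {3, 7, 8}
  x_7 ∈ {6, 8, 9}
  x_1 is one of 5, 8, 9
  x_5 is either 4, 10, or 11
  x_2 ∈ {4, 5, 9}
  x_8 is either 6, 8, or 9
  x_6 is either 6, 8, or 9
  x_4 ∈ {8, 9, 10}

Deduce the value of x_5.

x_6, x_7, x_8 share exactly the 3 values {6, 8, 9}; by pigeonhole those values go to them, so strike 6, 8, 9 from x_1, x_2, x_3, x_4.
That leaves x_1 = 5. Strike 5 from x_2.
That leaves x_2 = 4. Remove 4 from x_5.
x_4 must be 10 (only option left). So x_5 can't be 10.
So x_5 = 11.

11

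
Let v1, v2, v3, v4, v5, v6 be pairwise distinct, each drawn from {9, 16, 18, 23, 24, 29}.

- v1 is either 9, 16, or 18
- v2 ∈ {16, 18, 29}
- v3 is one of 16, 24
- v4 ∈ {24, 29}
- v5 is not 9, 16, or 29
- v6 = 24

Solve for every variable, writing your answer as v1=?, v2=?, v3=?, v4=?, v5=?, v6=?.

v1=9, v2=18, v3=16, v4=29, v5=23, v6=24

v6's domain is down to {24}, so v6 = 24. Eliminate 24 elsewhere: v3, v4, v5.
v3 must be 16 (only option left). Strike 16 from v1, v2.
That leaves v4 = 29. Strike 29 from v2.
v2 must be 18 (only option left). Remove 18 from v1, v5.
That leaves v5 = 23.
v1 has just one choice, so v1 = 9.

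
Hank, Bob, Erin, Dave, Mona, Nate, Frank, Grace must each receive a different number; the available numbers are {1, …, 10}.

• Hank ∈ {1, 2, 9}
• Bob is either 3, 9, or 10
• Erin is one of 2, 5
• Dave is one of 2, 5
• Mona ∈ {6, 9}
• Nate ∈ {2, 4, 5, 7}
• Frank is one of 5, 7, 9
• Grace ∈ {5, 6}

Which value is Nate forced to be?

Erin and Dave share exactly the 2 values {2, 5}; by pigeonhole those values go to them, so strike 2, 5 from Hank, Nate, Frank, Grace.
Grace's domain is down to {6}, so Grace = 6. Strike 6 from Mona.
Mona has just one choice, so Mona = 9. Eliminate 9 elsewhere: Hank, Bob, Frank.
That leaves Frank = 7. Eliminate 7 elsewhere: Nate.
So Nate = 4.

4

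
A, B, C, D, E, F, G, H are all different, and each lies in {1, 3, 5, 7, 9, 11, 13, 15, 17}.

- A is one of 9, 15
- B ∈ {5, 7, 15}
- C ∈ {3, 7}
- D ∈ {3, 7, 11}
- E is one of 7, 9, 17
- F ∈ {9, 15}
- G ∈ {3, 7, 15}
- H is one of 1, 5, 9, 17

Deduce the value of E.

17

The 8 variables together cover exactly {1, 3, 5, 7, 9, 11, 15, 17} — 8 values for 8 variables — and 1 appears only in H's list, so H = 1.
Among the 7 still-open variables, 5 fits only B (and all 7 values in {3, 5, 7, 9, 11, 15, 17} must be used), so B = 5.
Among the 6 still-open variables, 11 fits only D (and all 6 values in {3, 7, 9, 11, 15, 17} must be used), so D = 11.
The 5 still-open variables together cover exactly {3, 7, 9, 15, 17} — 5 values for 5 variables — and 17 appears only in E's list, so E = 17.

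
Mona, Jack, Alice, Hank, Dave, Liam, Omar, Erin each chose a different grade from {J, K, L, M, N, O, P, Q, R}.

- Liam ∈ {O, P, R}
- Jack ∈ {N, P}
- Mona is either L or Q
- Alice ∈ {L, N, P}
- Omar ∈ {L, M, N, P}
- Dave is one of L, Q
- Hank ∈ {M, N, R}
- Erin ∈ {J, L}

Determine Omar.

M

The 8 variables together cover exactly {J, L, M, N, O, P, Q, R} — 8 values for 8 variables — and J appears only in Erin's list, so Erin = J.
Among the 7 still-open variables, O fits only Liam (and all 7 values in {L, M, N, O, P, Q, R} must be used), so Liam = O.
The 6 still-open variables draw from only 6 values {L, M, N, P, Q, R}, so each is used; only Hank can be R, hence Hank = R.
The 5 still-open variables together cover exactly {L, M, N, P, Q} — 5 values for 5 variables — and M appears only in Omar's list, so Omar = M.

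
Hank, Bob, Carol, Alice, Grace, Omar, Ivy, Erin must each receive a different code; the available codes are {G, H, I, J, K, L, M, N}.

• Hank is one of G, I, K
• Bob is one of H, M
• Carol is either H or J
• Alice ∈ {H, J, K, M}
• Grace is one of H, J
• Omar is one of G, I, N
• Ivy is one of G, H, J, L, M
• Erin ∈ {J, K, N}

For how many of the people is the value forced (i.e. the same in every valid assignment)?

4

The 8 variables together cover exactly {G, H, I, J, K, L, M, N} — 8 values for 8 variables — and L appears only in Ivy's list, so Ivy = L.
Carol and Grace share exactly the 2 values {H, J}; by pigeonhole those values go to them, so strike H, J from Bob, Alice, Erin.
Bob's domain is down to {M}, so Bob = M. Remove M from Alice.
Alice has just one choice, so Alice = K. Strike K from Hank, Erin.
Erin has just one choice, so Erin = N. So Omar can't be N.
Determined: Bob=M, Alice=K, Ivy=L, Erin=N. The other people each still have more than one consistent value. That makes 4.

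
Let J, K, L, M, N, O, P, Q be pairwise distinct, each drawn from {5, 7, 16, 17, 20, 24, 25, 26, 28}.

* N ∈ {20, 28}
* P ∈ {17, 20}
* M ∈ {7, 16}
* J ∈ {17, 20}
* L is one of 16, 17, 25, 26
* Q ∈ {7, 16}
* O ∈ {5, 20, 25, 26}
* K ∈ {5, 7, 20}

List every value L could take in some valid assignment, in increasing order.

25, 26

Among the 8 variables, 28 fits only N (and all 8 values in {5, 7, 16, 17, 20, 25, 26, 28} must be used), so N = 28.
The 2 variables J and P are confined to {17, 20}, which locks those values in; drop them from K, L, O.
M and Q between them cover only {7, 16} — a naked pair. Remove those values from K, L.
K must be 5 (only option left). Strike 5 from O.
No further eliminations apply; L can still be any of 25, 26.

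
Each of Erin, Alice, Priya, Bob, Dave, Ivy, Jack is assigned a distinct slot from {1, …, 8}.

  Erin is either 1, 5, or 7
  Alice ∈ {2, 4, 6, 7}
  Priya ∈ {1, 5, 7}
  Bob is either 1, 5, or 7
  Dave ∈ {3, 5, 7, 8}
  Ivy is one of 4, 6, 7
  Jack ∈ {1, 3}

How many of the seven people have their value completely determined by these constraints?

The 3 variables Erin, Priya, Bob are confined to {1, 5, 7}, which locks those values in; drop them from Alice, Dave, Ivy, Jack.
Jack has just one choice, so Jack = 3. Strike 3 from Dave.
Dave has just one choice, so Dave = 8.
Determined: Dave=8, Jack=3. The other people each still have more than one consistent value. That makes 2.

2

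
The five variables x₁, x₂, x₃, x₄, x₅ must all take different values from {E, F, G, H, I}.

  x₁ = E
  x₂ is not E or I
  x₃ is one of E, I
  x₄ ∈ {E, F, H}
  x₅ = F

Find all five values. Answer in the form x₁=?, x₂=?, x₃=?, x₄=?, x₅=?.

x₁=E, x₂=G, x₃=I, x₄=H, x₅=F

x₁'s domain is down to {E}, so x₁ = E. Eliminate E elsewhere: x₃, x₄.
x₃'s domain is down to {I}, so x₃ = I.
That leaves x₅ = F. Strike F from x₂, x₄.
x₄ must be H (only option left). Eliminate H elsewhere: x₂.
x₂ has just one choice, so x₂ = G.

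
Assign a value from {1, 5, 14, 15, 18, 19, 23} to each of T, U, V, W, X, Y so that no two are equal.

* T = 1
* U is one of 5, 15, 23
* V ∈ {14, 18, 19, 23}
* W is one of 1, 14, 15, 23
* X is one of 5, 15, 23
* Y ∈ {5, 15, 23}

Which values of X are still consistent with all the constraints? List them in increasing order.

5, 15, 23

T's domain is down to {1}, so T = 1. Remove 1 from W.
U, X, Y between them cover only {5, 15, 23} — a naked triple. Remove those values from V, W.
That leaves W = 14. Eliminate 14 elsewhere: V.
No further eliminations apply; X can still be any of 5, 15, 23.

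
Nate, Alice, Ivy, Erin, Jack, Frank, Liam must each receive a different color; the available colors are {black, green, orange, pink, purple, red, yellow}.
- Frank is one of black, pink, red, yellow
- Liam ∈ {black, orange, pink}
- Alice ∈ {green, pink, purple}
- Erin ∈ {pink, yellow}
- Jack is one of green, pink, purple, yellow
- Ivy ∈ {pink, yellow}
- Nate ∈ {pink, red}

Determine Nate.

red

Among the 7 variables, orange fits only Liam (and all 7 values in {black, green, orange, pink, purple, red, yellow} must be used), so Liam = orange.
The 6 still-open variables draw from only 6 values {black, green, pink, purple, red, yellow}, so each is used; only Frank can be black, hence Frank = black.
Among the 5 still-open variables, red fits only Nate (and all 5 values in {green, pink, purple, red, yellow} must be used), so Nate = red.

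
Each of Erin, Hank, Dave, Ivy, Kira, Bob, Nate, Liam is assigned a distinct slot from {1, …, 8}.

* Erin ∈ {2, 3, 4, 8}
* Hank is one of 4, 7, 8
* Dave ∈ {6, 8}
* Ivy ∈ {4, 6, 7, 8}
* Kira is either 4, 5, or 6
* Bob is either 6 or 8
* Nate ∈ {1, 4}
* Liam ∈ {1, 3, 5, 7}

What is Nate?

1

The 8 variables draw from only 8 values {1, 2, 3, 4, 5, 6, 7, 8}, so each is used; only Erin can be 2, hence Erin = 2.
The 7 still-open variables draw from only 7 values {1, 3, 4, 5, 6, 7, 8}, so each is used; only Liam can be 3, hence Liam = 3.
The 6 still-open variables together cover exactly {1, 4, 5, 6, 7, 8} — 6 values for 6 variables — and 1 appears only in Nate's list, so Nate = 1.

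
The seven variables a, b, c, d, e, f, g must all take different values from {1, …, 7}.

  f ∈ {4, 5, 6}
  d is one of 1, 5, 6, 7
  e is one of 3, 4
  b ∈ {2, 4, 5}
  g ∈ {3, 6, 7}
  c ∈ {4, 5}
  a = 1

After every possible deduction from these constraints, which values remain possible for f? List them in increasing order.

a's domain is down to {1}, so a = 1. Eliminate 1 elsewhere: d.
The 6 still-open variables draw from only 6 values {2, 3, 4, 5, 6, 7}, so each is used; only b can be 2, hence b = 2.
No further eliminations apply; f can still be any of 4, 5, 6.

4, 5, 6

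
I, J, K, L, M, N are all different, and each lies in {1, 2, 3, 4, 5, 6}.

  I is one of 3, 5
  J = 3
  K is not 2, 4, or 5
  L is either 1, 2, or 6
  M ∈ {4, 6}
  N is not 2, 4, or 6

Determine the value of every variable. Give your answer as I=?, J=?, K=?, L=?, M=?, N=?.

I=5, J=3, K=6, L=2, M=4, N=1

J's domain is down to {3}, so J = 3. Remove 3 from I, K, N.
I's domain is down to {5}, so I = 5. Strike 5 from N.
N's domain is down to {1}, so N = 1. Eliminate 1 elsewhere: K, L.
K's domain is down to {6}, so K = 6. Eliminate 6 elsewhere: L, M.
L must be 2 (only option left).
M's domain is down to {4}, so M = 4.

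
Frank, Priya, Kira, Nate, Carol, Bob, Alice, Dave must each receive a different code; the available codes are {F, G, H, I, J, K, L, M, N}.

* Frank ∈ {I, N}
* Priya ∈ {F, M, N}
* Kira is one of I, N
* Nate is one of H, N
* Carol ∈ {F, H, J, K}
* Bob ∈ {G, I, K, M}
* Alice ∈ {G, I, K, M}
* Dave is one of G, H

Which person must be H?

Nate

The 8 variables together cover exactly {F, G, H, I, J, K, M, N} — 8 values for 8 variables — and J appears only in Carol's list, so Carol = J.
The 7 still-open variables draw from only 7 values {F, G, H, I, K, M, N}, so each is used; only Priya can be F, hence Priya = F.
The 2 variables Frank and Kira are confined to {I, N}, which locks those values in; drop them from Nate, Bob, Alice.
So H goes to Nate.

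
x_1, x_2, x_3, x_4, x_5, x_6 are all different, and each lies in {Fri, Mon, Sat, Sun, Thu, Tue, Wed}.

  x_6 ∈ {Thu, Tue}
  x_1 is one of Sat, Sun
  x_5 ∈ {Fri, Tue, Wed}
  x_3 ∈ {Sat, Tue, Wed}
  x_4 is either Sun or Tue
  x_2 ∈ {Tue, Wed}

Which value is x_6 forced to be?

The 6 variables together cover exactly {Fri, Sat, Sun, Thu, Tue, Wed} — 6 values for 6 variables — and Fri appears only in x_5's list, so x_5 = Fri.
The 5 still-open variables draw from only 5 values {Sat, Sun, Thu, Tue, Wed}, so each is used; only x_6 can be Thu, hence x_6 = Thu.

Thu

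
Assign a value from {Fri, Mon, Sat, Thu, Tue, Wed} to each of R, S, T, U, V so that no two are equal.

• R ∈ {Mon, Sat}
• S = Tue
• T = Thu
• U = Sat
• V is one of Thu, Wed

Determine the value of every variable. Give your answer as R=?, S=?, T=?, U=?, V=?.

S's domain is down to {Tue}, so S = Tue.
T must be Thu (only option left). Strike Thu from V.
U has just one choice, so U = Sat. Remove Sat from R.
That leaves V = Wed.
That leaves R = Mon.

R=Mon, S=Tue, T=Thu, U=Sat, V=Wed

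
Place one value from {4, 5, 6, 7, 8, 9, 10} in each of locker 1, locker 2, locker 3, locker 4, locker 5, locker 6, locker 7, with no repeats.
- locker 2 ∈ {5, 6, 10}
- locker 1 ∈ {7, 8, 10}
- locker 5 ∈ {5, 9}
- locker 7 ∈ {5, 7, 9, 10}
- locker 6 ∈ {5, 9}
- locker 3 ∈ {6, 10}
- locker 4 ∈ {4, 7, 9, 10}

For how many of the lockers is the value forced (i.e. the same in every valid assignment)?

3

The 7 variables draw from only 7 values {4, 5, 6, 7, 8, 9, 10}, so each is used; only locker 4 can be 4, hence locker 4 = 4.
The 6 still-open variables draw from only 6 values {5, 6, 7, 8, 9, 10}, so each is used; only locker 1 can be 8, hence locker 1 = 8.
Among the 5 still-open variables, 7 fits only locker 7 (and all 5 values in {5, 6, 7, 9, 10} must be used), so locker 7 = 7.
locker 5 and locker 6 between them cover only {5, 9} — a naked pair. Remove those values from locker 2.
Determined: locker 1=8, locker 4=4, locker 7=7. The other lockers each still have more than one consistent value. That makes 3.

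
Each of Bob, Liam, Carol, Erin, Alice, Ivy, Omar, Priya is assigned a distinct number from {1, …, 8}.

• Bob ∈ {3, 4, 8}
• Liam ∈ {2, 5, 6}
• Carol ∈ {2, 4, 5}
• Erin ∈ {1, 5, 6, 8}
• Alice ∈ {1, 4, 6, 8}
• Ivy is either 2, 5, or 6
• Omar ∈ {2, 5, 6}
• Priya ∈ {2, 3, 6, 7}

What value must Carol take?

The 8 variables draw from only 8 values {1, 2, 3, 4, 5, 6, 7, 8}, so each is used; only Priya can be 7, hence Priya = 7.
Among the 7 still-open variables, 3 fits only Bob (and all 7 values in {1, 2, 3, 4, 5, 6, 8} must be used), so Bob = 3.
Liam, Ivy, Omar share exactly the 3 values {2, 5, 6}; by pigeonhole those values go to them, so strike 2, 5, 6 from Carol, Erin, Alice.
So Carol = 4.

4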